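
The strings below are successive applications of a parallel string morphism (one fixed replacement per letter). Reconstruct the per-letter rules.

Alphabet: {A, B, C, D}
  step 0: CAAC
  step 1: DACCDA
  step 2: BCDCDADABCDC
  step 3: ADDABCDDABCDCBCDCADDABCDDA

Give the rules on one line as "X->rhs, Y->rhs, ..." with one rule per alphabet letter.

  step 2 ⇒ step 3: BCDCDADABCDC ⇒ AD·DA·BCD·DA·BCD·C·BCD·C·AD·DA·BCD·DA
    A ↦ C
    B ↦ AD
    C ↦ DA
    D ↦ BCD

A->C, B->AD, C->DA, D->BCD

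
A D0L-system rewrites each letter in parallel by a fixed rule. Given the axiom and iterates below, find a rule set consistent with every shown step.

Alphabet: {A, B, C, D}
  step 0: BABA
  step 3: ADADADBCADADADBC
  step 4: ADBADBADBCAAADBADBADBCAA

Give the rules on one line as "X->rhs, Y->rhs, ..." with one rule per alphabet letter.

  step 3 ⇒ step 4: ADADADBCADADADBC ⇒ AD·B·AD·B·AD·B·C·AA·AD·B·AD·B·AD·B·C·AA
    A ↦ AD
    B ↦ C
    C ↦ AA
    D ↦ B

A->AD, B->C, C->AA, D->B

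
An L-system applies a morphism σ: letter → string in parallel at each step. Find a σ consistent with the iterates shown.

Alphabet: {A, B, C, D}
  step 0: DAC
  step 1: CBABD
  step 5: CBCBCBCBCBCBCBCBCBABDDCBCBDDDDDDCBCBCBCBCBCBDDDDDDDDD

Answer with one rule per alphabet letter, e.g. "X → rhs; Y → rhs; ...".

A->AB, B->DD, C->D, D->CB

  step 0 ⇒ step 1: DAC ⇒ CB·AB·D
    A ↦ AB
    C ↦ D
    D ↦ CB
    B ↦ DD  (constrained at step 1)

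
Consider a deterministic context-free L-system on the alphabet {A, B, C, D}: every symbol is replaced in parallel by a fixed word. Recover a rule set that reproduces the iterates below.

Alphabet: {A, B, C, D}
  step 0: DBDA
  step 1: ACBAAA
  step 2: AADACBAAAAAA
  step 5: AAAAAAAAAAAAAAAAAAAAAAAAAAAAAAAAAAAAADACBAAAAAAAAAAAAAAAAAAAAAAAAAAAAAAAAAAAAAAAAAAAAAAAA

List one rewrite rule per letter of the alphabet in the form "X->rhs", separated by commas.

A->AA, B->CB, C->DA, D->A

  step 1 ⇒ step 2: ACBAAA ⇒ AA·DA·CB·AA·AA·AA
    A ↦ AA
    B ↦ CB
    C ↦ DA
  step 0 ⇒ step 1: DBDA ⇒ A·CB·A·AA
    D ↦ A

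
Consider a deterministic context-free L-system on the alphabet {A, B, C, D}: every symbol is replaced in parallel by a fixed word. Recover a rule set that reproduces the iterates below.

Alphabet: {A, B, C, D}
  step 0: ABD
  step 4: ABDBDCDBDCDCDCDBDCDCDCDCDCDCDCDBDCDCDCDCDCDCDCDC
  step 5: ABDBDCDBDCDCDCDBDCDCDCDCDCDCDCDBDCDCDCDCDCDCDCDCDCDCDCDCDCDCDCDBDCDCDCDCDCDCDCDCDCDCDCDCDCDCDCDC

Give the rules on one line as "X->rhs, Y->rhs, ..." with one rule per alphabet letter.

A->AB, B->DB, C->DC, D->DC

  step 4 ⇒ step 5: ABDBDCDBDCDCDCDBDCDCDCDCDCDCDCDBDCDCDCDCDCDCDCDC ⇒ AB·DB·DC·DB·DC·DC·DC·DB·DC·DC·DC·DC·DC·DC·DC·DB·DC·DC·DC·DC·DC·DC·DC·DC·DC·DC·DC·DC·DC·DC·DC·DB·DC·DC·DC·DC·DC·DC·DC·DC·DC·DC·DC·DC·DC·DC·DC·DC
    A ↦ AB
    B ↦ DB
    C ↦ DC
    D ↦ DC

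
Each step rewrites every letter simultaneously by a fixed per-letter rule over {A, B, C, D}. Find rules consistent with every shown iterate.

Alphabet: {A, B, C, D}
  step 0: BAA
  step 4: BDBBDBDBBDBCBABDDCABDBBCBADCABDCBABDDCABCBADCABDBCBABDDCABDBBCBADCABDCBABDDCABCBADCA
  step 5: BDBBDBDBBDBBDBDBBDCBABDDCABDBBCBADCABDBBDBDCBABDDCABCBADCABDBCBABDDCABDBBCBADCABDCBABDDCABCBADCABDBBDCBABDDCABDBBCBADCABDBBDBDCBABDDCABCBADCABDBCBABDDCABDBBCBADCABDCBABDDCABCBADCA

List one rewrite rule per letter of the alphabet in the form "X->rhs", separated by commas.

  step 4 ⇒ step 5: BDBBDBDBBDBCBABDDCABDBBCBADCABDCBABDDCABCBADCABDBCBABDDCABDBBCBADCABDCBABDDCABCBADCA ⇒ BD·B·BD·BD·B·BD·B·BD·BD·B·BD·CBA·BD·DCA·BD·B·B·CBA·DCA·BD·B·BD·BD·CBA·BD·DCA·B·CBA·DCA·BD·B·CBA·BD·DCA·BD·B·B·CBA·DCA·BD·CBA·BD·DCA·B·CBA·DCA·BD·B·BD·CBA·BD·DCA·BD·B·B·CBA·DCA·BD·B·BD·BD·CBA·BD·DCA·B·CBA·DCA·BD·B·CBA·BD·DCA·BD·B·B·CBA·DCA·BD·CBA·BD·DCA·B·CBA·DCA
    A ↦ DCA
    B ↦ BD
    C ↦ CBA
    D ↦ B

A->DCA, B->BD, C->CBA, D->B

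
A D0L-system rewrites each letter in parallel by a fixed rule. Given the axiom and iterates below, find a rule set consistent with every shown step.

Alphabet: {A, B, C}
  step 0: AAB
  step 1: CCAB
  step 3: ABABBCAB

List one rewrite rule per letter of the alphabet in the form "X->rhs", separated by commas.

A->C, B->AB, C->B

  step 0 ⇒ step 1: AAB ⇒ C·C·AB
    A ↦ C
    B ↦ AB
    C ↦ B  (constrained at step 1)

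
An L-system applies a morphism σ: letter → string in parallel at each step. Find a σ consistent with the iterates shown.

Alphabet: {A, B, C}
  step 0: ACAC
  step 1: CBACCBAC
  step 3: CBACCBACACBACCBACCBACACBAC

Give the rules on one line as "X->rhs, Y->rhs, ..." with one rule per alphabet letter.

  step 0 ⇒ step 1: ACAC ⇒ CB·AC·CB·AC
    A ↦ CB
    C ↦ AC
    B ↦ A  (constrained at step 1)

A->CB, B->A, C->AC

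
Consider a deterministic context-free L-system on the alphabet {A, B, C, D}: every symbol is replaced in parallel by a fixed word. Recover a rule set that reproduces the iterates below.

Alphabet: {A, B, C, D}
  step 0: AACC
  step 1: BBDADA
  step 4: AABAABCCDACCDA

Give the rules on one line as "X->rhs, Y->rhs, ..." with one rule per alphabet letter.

  step 0 ⇒ step 1: AACC ⇒ B·B·DA·DA
    A ↦ B
    C ↦ DA
    B ↦ C  (constrained at step 1)
    D ↦ AA  (constrained at step 1)

A->B, B->C, C->DA, D->AA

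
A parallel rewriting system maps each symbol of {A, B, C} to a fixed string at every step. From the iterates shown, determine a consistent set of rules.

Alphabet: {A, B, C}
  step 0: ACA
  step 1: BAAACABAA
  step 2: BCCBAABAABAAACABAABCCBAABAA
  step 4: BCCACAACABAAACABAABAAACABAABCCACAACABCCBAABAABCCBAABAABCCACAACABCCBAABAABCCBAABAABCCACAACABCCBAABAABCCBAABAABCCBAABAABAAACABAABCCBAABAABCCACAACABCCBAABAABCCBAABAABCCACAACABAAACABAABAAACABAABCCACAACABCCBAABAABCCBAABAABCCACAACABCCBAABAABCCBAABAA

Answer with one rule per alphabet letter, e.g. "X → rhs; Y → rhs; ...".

  step 1 ⇒ step 2: BAAACABAA ⇒ BCC·BAA·BAA·BAA·ACA·BAA·BCC·BAA·BAA
    A ↦ BAA
    B ↦ BCC
    C ↦ ACA

A->BAA, B->BCC, C->ACA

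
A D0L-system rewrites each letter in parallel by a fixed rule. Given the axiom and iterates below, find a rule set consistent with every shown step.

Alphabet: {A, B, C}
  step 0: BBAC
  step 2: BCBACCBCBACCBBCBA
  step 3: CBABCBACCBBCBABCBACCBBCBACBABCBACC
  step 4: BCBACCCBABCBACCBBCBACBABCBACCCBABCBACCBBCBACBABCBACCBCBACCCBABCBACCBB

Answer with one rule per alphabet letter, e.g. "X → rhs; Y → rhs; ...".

  step 3 ⇒ step 4: CBABCBACCBBCBABCBACCBBCBACBABCBACC ⇒ B·CBA·CC·CBA·B·CBA·CC·B·B·CBA·CBA·B·CBA·CC·CBA·B·CBA·CC·B·B·CBA·CBA·B·CBA·CC·B·CBA·CC·CBA·B·CBA·CC·B·B
    A ↦ CC
    B ↦ CBA
    C ↦ B

A->CC, B->CBA, C->B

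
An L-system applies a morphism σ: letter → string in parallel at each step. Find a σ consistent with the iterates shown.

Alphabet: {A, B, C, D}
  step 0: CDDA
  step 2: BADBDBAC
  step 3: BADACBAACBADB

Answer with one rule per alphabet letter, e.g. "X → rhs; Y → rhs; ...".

  step 2 ⇒ step 3: BADBDBAC ⇒ BA·D·AC·BA·AC·BA·D·B
    A ↦ D
    B ↦ BA
    C ↦ B
    D ↦ AC

A->D, B->BA, C->B, D->AC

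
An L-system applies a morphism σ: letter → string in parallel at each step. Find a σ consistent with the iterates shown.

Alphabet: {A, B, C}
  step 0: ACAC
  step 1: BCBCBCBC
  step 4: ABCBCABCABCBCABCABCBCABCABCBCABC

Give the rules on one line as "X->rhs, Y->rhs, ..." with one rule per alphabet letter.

A->BC, B->A, C->BC

  step 0 ⇒ step 1: ACAC ⇒ BC·BC·BC·BC
    A ↦ BC
    C ↦ BC
    B ↦ A  (constrained at step 1)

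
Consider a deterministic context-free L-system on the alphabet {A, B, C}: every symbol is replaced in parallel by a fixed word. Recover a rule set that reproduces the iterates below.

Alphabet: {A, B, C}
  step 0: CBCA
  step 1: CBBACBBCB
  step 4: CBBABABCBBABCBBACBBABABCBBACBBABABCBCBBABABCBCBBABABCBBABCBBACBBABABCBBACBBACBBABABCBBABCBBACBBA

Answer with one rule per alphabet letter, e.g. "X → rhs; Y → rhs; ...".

A->BCB, B->BA, C->CB

  step 0 ⇒ step 1: CBCA ⇒ CB·BA·CB·BCB
    A ↦ BCB
    B ↦ BA
    C ↦ CB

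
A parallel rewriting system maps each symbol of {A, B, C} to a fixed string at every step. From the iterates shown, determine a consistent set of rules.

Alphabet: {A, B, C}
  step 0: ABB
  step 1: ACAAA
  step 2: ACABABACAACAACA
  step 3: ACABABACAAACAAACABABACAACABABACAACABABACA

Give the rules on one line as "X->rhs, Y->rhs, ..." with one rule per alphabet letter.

A->ACA, B->A, C->BAB

  step 2 ⇒ step 3: ACABABACAACAACA ⇒ ACA·BAB·ACA·A·ACA·A·ACA·BAB·ACA·ACA·BAB·ACA·ACA·BAB·ACA
    A ↦ ACA
    B ↦ A
    C ↦ BAB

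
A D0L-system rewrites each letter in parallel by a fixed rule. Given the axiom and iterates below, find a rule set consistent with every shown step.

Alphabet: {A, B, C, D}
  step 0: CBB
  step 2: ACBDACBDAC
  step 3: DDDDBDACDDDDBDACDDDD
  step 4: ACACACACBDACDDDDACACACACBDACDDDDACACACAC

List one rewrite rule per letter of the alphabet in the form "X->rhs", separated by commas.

  step 3 ⇒ step 4: DDDDBDACDDDDBDACDDDD ⇒ AC·AC·AC·AC·BD·AC·DDD·D·AC·AC·AC·AC·BD·AC·DDD·D·AC·AC·AC·AC
    A ↦ DDD
    B ↦ BD
    C ↦ D
    D ↦ AC

A->DDD, B->BD, C->D, D->AC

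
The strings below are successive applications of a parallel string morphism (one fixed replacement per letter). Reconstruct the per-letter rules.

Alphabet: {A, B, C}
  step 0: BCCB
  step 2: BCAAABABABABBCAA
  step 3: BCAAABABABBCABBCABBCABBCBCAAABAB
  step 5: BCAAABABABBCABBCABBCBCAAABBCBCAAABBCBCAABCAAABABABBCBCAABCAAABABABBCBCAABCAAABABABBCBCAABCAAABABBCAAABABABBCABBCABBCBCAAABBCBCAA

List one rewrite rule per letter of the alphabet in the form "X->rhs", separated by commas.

  step 2 ⇒ step 3: BCAAABABABABBCAA ⇒ BC·AA·AB·AB·AB·BC·AB·BC·AB·BC·AB·BC·BC·AA·AB·AB
    A ↦ AB
    B ↦ BC
    C ↦ AA

A->AB, B->BC, C->AA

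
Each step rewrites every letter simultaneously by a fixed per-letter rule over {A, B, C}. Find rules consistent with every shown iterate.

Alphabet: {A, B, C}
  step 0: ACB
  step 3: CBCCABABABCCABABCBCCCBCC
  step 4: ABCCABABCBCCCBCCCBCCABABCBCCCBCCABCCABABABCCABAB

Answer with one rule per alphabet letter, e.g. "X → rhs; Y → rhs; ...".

A->CB, B->CC, C->AB

  step 3 ⇒ step 4: CBCCABABABCCABABCBCCCBCC ⇒ AB·CC·AB·AB·CB·CC·CB·CC·CB·CC·AB·AB·CB·CC·CB·CC·AB·CC·AB·AB·AB·CC·AB·AB
    A ↦ CB
    B ↦ CC
    C ↦ AB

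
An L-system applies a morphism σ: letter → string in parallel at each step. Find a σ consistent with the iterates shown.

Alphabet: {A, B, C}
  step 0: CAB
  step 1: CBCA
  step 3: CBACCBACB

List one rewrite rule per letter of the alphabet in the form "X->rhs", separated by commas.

  step 0 ⇒ step 1: CAB ⇒ CB·C·A
    A ↦ C
    B ↦ A
    C ↦ CB

A->C, B->A, C->CB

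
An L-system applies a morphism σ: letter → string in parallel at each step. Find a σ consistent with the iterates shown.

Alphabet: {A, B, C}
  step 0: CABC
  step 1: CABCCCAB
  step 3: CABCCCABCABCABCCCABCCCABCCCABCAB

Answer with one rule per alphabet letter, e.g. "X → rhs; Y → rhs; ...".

  step 0 ⇒ step 1: CABC ⇒ CAB·C·C·CAB
    A ↦ C
    B ↦ C
    C ↦ CAB

A->C, B->C, C->CAB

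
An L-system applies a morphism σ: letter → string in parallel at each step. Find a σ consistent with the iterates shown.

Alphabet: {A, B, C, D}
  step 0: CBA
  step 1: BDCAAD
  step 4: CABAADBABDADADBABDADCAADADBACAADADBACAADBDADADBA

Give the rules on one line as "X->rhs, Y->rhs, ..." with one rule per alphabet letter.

  step 0 ⇒ step 1: CBA ⇒ BD·CA·AD
    A ↦ AD
    B ↦ CA
    C ↦ BD
    D ↦ BA  (constrained at step 1)

A->AD, B->CA, C->BD, D->BA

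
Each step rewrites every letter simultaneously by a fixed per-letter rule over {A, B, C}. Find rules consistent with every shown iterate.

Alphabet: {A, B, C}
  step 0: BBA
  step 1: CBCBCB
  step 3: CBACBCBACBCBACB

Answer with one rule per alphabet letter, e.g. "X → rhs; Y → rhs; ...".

  step 0 ⇒ step 1: BBA ⇒ CB·CB·CB
    A ↦ CB
    B ↦ CB
    C ↦ A  (constrained at step 1)

A->CB, B->CB, C->A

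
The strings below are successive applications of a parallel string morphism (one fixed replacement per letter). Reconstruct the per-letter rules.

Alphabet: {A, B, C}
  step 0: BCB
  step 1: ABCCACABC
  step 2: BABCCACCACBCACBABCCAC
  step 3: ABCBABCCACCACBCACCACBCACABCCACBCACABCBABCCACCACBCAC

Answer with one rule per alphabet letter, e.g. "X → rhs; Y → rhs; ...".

A->B, B->ABC, C->CAC

  step 2 ⇒ step 3: BABCCACCACBCACBABCCAC ⇒ ABC·B·ABC·CAC·CAC·B·CAC·CAC·B·CAC·ABC·CAC·B·CAC·ABC·B·ABC·CAC·CAC·B·CAC
    A ↦ B
    B ↦ ABC
    C ↦ CAC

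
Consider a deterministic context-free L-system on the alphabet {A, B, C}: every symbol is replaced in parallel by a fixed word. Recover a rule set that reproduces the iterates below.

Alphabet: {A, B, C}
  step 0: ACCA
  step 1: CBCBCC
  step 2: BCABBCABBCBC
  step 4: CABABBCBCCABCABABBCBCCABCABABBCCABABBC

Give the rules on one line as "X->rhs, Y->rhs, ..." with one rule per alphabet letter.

A->C, B->AB, C->BC

  step 1 ⇒ step 2: CBCBCC ⇒ BC·AB·BC·AB·BC·BC
    B ↦ AB
    C ↦ BC
  step 0 ⇒ step 1: ACCA ⇒ C·BC·BC·C
    A ↦ C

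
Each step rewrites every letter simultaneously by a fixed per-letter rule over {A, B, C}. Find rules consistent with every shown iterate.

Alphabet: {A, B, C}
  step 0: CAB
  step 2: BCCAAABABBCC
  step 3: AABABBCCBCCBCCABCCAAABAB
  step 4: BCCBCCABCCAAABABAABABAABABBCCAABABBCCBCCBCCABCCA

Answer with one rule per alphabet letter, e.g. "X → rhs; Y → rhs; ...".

  step 3 ⇒ step 4: AABABBCCBCCBCCABCCAAABAB ⇒ BCC·BCC·A·BCC·A·A·AB·AB·A·AB·AB·A·AB·AB·BCC·A·AB·AB·BCC·BCC·BCC·A·BCC·A
    A ↦ BCC
    B ↦ A
    C ↦ AB

A->BCC, B->A, C->AB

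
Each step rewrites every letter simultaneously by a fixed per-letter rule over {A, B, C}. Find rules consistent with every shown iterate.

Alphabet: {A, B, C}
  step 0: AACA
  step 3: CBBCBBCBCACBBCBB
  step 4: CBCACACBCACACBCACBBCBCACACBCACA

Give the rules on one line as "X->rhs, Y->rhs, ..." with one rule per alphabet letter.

A->B, B->CA, C->CB

  step 3 ⇒ step 4: CBBCBBCBCACBBCBB ⇒ CB·CA·CA·CB·CA·CA·CB·CA·CB·B·CB·CA·CA·CB·CA·CA
    A ↦ B
    B ↦ CA
    C ↦ CB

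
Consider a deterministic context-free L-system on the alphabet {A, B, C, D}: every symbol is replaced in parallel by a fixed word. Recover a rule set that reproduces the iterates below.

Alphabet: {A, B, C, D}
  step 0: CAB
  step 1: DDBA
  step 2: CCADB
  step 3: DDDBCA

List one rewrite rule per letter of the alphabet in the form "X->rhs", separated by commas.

  step 2 ⇒ step 3: CCADB ⇒ D·D·DB·C·A
    A ↦ DB
    B ↦ A
    C ↦ D
    D ↦ C

A->DB, B->A, C->D, D->C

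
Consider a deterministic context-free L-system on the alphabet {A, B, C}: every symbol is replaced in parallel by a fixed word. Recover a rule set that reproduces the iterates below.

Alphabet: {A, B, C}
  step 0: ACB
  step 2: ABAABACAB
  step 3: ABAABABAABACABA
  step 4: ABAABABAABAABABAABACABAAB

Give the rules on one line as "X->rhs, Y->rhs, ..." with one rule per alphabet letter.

  step 3 ⇒ step 4: ABAABABAABACABA ⇒ AB·A·AB·AB·A·AB·A·AB·AB·A·AB·AC·AB·A·AB
    A ↦ AB
    B ↦ A
    C ↦ AC

A->AB, B->A, C->AC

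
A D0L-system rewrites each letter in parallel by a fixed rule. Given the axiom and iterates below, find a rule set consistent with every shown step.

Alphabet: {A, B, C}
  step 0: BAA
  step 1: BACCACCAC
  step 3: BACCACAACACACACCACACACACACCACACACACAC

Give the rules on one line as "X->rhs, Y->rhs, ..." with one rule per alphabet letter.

  step 0 ⇒ step 1: BAA ⇒ BAC·CAC·CAC
    A ↦ CAC
    B ↦ BAC
    C ↦ A  (constrained at step 1)

A->CAC, B->BAC, C->A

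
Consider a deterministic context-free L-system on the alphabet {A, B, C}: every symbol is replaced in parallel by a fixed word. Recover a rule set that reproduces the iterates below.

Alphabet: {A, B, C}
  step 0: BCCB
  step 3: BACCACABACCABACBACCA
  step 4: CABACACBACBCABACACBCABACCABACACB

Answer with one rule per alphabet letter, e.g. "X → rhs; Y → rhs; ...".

  step 3 ⇒ step 4: BACCACABACCABACBACCA ⇒ CA·B·AC·AC·B·AC·B·CA·B·AC·AC·B·CA·B·AC·CA·B·AC·AC·B
    A ↦ B
    B ↦ CA
    C ↦ AC

A->B, B->CA, C->AC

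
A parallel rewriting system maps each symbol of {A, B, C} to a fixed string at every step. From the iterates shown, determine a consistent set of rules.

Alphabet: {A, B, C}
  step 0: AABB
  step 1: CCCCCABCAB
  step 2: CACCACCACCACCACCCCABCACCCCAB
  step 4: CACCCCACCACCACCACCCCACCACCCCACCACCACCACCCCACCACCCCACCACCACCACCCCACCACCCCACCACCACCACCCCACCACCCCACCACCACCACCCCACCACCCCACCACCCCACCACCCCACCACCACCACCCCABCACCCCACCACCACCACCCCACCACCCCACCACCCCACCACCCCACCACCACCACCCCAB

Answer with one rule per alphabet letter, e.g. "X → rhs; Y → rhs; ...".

  step 1 ⇒ step 2: CCCCCABCAB ⇒ CAC·CAC·CAC·CAC·CAC·CC·CAB·CAC·CC·CAB
    A ↦ CC
    B ↦ CAB
    C ↦ CAC

A->CC, B->CAB, C->CAC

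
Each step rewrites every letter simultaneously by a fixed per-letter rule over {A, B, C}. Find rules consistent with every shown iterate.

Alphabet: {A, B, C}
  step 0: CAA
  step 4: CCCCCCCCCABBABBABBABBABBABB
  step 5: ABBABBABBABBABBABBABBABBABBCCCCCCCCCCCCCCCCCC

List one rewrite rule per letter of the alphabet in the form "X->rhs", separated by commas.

  step 4 ⇒ step 5: CCCCCCCCCABBABBABBABBABBABB ⇒ ABB·ABB·ABB·ABB·ABB·ABB·ABB·ABB·ABB·C·C·C·C·C·C·C·C·C·C·C·C·C·C·C·C·C·C
    A ↦ C
    B ↦ C
    C ↦ ABB

A->C, B->C, C->ABB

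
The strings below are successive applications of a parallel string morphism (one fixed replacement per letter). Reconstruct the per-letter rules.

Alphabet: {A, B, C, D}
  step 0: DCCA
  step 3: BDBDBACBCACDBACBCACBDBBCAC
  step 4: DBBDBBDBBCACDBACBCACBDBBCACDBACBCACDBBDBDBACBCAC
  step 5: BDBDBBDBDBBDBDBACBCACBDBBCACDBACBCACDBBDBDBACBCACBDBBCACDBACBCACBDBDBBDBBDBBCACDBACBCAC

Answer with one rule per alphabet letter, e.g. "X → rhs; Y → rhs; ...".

  step 4 ⇒ step 5: DBBDBBDBBCACDBACBCACBDBBCACDBACBCACDBBDBDBACBCAC ⇒ B·DB·DB·B·DB·DB·B·DB·DB·AC·BC·AC·B·DB·BC·AC·DB·AC·BC·AC·DB·B·DB·DB·AC·BC·AC·B·DB·BC·AC·DB·AC·BC·AC·B·DB·DB·B·DB·B·DB·BC·AC·DB·AC·BC·AC
    A ↦ BC
    B ↦ DB
    C ↦ AC
    D ↦ B

A->BC, B->DB, C->AC, D->B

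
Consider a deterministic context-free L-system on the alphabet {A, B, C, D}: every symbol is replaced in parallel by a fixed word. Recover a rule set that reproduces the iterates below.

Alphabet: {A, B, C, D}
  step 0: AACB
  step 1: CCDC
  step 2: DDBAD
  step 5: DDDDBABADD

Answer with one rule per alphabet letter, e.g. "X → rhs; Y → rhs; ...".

A->C, B->C, C->D, D->BA

  step 1 ⇒ step 2: CCDC ⇒ D·D·BA·D
    C ↦ D
    D ↦ BA
  step 0 ⇒ step 1: AACB ⇒ C·C·D·C
    A ↦ C
  step 0 ⇒ step 1: AACB ⇒ C·C·D·C
    B ↦ C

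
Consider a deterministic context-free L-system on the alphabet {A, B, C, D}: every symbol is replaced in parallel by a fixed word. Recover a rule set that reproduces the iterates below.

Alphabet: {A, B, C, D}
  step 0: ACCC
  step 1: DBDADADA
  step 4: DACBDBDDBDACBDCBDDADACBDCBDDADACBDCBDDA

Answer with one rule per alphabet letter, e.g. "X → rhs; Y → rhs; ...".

  step 0 ⇒ step 1: ACCC ⇒ DB·DA·DA·DA
    A ↦ DB
    C ↦ DA
    B ↦ C  (constrained at step 1)
    D ↦ BD  (constrained at step 1)

A->DB, B->C, C->DA, D->BD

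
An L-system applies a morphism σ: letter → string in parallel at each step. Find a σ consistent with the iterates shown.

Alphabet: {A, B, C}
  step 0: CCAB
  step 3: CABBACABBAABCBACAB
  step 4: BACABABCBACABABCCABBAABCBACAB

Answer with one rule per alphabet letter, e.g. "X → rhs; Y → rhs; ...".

  step 3 ⇒ step 4: CABBACABBAABCBACAB ⇒ BA·C·AB·AB·C·BA·C·AB·AB·C·C·AB·BA·AB·C·BA·C·AB
    A ↦ C
    B ↦ AB
    C ↦ BA

A->C, B->AB, C->BA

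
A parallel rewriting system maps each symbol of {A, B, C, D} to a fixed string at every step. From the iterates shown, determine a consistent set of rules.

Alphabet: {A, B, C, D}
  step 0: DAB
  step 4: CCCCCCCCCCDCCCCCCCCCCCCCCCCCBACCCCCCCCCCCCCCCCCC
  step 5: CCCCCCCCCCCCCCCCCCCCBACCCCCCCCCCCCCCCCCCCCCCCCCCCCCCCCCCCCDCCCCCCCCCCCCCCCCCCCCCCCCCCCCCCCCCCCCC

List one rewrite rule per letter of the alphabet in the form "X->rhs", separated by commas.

A->CDC, B->C, C->CC, D->BA

  step 4 ⇒ step 5: CCCCCCCCCCDCCCCCCCCCCCCCCCCCBACCCCCCCCCCCCCCCCCC ⇒ CC·CC·CC·CC·CC·CC·CC·CC·CC·CC·BA·CC·CC·CC·CC·CC·CC·CC·CC·CC·CC·CC·CC·CC·CC·CC·CC·CC·C·CDC·CC·CC·CC·CC·CC·CC·CC·CC·CC·CC·CC·CC·CC·CC·CC·CC·CC·CC
    A ↦ CDC
    B ↦ C
    C ↦ CC
    D ↦ BA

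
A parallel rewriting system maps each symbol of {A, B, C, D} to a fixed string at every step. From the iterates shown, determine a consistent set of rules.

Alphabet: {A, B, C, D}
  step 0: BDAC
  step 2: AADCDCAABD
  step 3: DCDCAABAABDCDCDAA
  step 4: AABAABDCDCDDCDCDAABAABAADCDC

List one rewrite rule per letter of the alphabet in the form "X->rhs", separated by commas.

A->DC, B->D, C->B, D->AA

  step 3 ⇒ step 4: DCDCAABAABDCDCDAA ⇒ AA·B·AA·B·DC·DC·D·DC·DC·D·AA·B·AA·B·AA·DC·DC
    A ↦ DC
    B ↦ D
    C ↦ B
    D ↦ AA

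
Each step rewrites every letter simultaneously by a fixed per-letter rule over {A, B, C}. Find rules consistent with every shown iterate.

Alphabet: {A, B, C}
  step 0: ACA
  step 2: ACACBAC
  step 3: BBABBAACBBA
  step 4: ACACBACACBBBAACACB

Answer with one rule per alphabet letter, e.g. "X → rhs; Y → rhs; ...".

  step 3 ⇒ step 4: BBABBAACBBA ⇒ AC·AC·B·AC·AC·B·B·BA·AC·AC·B
    A ↦ B
    B ↦ AC
    C ↦ BA

A->B, B->AC, C->BA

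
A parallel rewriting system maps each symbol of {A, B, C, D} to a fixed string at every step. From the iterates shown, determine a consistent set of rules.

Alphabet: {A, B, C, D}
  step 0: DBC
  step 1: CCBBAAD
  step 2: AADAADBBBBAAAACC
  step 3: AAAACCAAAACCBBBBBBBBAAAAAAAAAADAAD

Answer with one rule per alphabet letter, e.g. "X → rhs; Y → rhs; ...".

A->AA, B->BB, C->AAD, D->CC

  step 2 ⇒ step 3: AADAADBBBBAAAACC ⇒ AA·AA·CC·AA·AA·CC·BB·BB·BB·BB·AA·AA·AA·AA·AAD·AAD
    A ↦ AA
    B ↦ BB
    C ↦ AAD
    D ↦ CC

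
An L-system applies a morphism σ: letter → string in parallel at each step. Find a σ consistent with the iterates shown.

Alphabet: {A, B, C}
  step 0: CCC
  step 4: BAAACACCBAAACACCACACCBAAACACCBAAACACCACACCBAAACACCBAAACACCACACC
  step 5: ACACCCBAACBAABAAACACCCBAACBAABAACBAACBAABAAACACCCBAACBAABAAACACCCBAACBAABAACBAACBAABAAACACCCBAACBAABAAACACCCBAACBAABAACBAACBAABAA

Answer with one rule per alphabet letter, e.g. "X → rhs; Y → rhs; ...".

A->C, B->ACA, C->BAA

  step 4 ⇒ step 5: BAAACACCBAAACACCACACCBAAACACCBAAACACCACACCBAAACACCBAAACACCACACC ⇒ ACA·C·C·C·BAA·C·BAA·BAA·ACA·C·C·C·BAA·C·BAA·BAA·C·BAA·C·BAA·BAA·ACA·C·C·C·BAA·C·BAA·BAA·ACA·C·C·C·BAA·C·BAA·BAA·C·BAA·C·BAA·BAA·ACA·C·C·C·BAA·C·BAA·BAA·ACA·C·C·C·BAA·C·BAA·BAA·C·BAA·C·BAA·BAA
    A ↦ C
    B ↦ ACA
    C ↦ BAA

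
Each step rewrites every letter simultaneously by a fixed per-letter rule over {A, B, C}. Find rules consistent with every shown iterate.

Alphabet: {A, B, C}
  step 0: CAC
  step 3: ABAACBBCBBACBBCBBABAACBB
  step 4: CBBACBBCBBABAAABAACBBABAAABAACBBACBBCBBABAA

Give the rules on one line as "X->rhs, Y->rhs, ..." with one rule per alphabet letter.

  step 3 ⇒ step 4: ABAACBBCBBACBBCBBABAACBB ⇒ CBB·A·CBB·CBB·AB·A·A·AB·A·A·CBB·AB·A·A·AB·A·A·CBB·A·CBB·CBB·AB·A·A
    A ↦ CBB
    B ↦ A
    C ↦ AB

A->CBB, B->A, C->AB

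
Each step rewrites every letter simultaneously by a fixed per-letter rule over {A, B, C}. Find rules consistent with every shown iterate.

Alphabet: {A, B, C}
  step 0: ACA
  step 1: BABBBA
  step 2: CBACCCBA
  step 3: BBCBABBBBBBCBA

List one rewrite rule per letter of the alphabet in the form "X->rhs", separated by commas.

  step 2 ⇒ step 3: CBACCCBA ⇒ BB·C·BA·BB·BB·BB·C·BA
    A ↦ BA
    B ↦ C
    C ↦ BB

A->BA, B->C, C->BB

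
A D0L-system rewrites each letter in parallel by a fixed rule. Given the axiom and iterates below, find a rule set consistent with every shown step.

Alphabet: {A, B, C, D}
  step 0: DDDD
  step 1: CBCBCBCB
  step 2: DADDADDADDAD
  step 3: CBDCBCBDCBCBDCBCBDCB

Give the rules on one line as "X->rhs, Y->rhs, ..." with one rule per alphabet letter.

A->D, B->D, C->DA, D->CB

  step 2 ⇒ step 3: DADDADDADDAD ⇒ CB·D·CB·CB·D·CB·CB·D·CB·CB·D·CB
    A ↦ D
    D ↦ CB
  step 1 ⇒ step 2: CBCBCBCB ⇒ DA·D·DA·D·DA·D·DA·D
    B ↦ D
  step 1 ⇒ step 2: CBCBCBCB ⇒ DA·D·DA·D·DA·D·DA·D
    C ↦ DA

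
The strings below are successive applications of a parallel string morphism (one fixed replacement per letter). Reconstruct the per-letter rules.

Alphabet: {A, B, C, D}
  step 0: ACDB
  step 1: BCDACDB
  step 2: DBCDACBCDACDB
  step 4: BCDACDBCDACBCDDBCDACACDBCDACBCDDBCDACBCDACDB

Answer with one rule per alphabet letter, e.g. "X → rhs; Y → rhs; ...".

A->B, B->DB, C->CD, D->AC

  step 1 ⇒ step 2: BCDACDB ⇒ DB·CD·AC·B·CD·AC·DB
    A ↦ B
    B ↦ DB
    C ↦ CD
    D ↦ AC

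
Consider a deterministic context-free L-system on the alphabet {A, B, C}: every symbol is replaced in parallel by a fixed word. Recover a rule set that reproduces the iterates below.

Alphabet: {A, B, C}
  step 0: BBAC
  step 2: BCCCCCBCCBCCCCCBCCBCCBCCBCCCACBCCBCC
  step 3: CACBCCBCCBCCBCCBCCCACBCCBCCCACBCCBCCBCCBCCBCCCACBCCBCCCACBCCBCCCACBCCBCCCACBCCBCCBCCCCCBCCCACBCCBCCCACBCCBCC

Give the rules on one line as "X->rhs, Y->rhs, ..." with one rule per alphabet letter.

  step 2 ⇒ step 3: BCCCCCBCCBCCCCCBCCBCCBCCBCCCACBCCBCC ⇒ CAC·BCC·BCC·BCC·BCC·BCC·CAC·BCC·BCC·CAC·BCC·BCC·BCC·BCC·BCC·CAC·BCC·BCC·CAC·BCC·BCC·CAC·BCC·BCC·CAC·BCC·BCC·BCC·CCC·BCC·CAC·BCC·BCC·CAC·BCC·BCC
    A ↦ CCC
    B ↦ CAC
    C ↦ BCC

A->CCC, B->CAC, C->BCC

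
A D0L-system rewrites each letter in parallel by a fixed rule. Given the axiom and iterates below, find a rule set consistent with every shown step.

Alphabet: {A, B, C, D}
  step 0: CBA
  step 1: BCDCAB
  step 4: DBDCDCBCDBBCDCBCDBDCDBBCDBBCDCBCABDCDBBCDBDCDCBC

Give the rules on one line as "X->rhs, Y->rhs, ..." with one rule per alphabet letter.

A->AB, B->DC, C->BC, D->DB

  step 0 ⇒ step 1: CBA ⇒ BC·DC·AB
    A ↦ AB
    B ↦ DC
    C ↦ BC
    D ↦ DB  (constrained at step 1)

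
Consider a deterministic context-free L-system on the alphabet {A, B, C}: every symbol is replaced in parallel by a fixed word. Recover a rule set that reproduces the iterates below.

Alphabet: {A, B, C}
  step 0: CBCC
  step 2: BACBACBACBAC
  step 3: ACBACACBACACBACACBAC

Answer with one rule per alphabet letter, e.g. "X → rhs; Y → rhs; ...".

  step 2 ⇒ step 3: BACBACBACBAC ⇒ AC·B·AC·AC·B·AC·AC·B·AC·AC·B·AC
    A ↦ B
    B ↦ AC
    C ↦ AC

A->B, B->AC, C->AC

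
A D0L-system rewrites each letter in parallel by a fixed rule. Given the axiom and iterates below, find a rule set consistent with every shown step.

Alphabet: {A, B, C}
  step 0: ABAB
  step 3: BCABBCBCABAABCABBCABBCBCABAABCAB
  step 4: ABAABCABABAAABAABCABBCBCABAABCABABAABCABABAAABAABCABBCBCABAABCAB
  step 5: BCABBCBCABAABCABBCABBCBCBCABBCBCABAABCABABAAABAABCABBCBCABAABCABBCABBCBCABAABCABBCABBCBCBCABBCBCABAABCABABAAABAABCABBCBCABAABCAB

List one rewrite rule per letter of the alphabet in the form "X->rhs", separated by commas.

A->BC, B->AB, C->AA

  step 4 ⇒ step 5: ABAABCABABAAABAABCABBCBCABAABCABABAABCABABAAABAABCABBCBCABAABCAB ⇒ BC·AB·BC·BC·AB·AA·BC·AB·BC·AB·BC·BC·BC·AB·BC·BC·AB·AA·BC·AB·AB·AA·AB·AA·BC·AB·BC·BC·AB·AA·BC·AB·BC·AB·BC·BC·AB·AA·BC·AB·BC·AB·BC·BC·BC·AB·BC·BC·AB·AA·BC·AB·AB·AA·AB·AA·BC·AB·BC·BC·AB·AA·BC·AB
    A ↦ BC
    B ↦ AB
    C ↦ AA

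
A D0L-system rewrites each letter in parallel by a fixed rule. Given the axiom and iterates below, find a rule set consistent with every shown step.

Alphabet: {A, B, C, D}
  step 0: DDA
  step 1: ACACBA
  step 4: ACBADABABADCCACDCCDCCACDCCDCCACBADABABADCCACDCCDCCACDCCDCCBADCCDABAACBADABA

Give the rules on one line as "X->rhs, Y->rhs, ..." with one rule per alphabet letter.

A->BA, B->DA, C->DCC, D->AC

  step 0 ⇒ step 1: DDA ⇒ AC·AC·BA
    A ↦ BA
    D ↦ AC
    B ↦ DA  (constrained at step 1)
    C ↦ DCC  (constrained at step 1)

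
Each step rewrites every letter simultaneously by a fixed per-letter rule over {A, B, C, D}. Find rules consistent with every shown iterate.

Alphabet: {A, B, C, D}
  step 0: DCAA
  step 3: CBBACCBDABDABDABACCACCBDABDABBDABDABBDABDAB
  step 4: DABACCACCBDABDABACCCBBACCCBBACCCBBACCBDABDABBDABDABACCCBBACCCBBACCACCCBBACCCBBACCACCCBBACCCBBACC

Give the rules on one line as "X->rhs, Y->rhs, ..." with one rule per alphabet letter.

A->B, B->ACC, C->DAB, D->CB

  step 3 ⇒ step 4: CBBACCBDABDABDABACCACCBDABDABBDABDABBDABDAB ⇒ DAB·ACC·ACC·B·DAB·DAB·ACC·CB·B·ACC·CB·B·ACC·CB·B·ACC·B·DAB·DAB·B·DAB·DAB·ACC·CB·B·ACC·CB·B·ACC·ACC·CB·B·ACC·CB·B·ACC·ACC·CB·B·ACC·CB·B·ACC
    A ↦ B
    B ↦ ACC
    C ↦ DAB
    D ↦ CB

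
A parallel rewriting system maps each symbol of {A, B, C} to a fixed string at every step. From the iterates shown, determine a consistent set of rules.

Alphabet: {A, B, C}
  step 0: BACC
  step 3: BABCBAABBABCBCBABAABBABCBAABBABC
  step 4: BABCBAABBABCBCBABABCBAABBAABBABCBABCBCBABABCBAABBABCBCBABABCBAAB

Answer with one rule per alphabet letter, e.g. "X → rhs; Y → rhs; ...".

  step 3 ⇒ step 4: BABCBAABBABCBCBABAABBABCBAABBABC ⇒ BA·BC·BA·AB·BA·BC·BC·BA·BA·BC·BA·AB·BA·AB·BA·BC·BA·BC·BC·BA·BA·BC·BA·AB·BA·BC·BC·BA·BA·BC·BA·AB
    A ↦ BC
    B ↦ BA
    C ↦ AB

A->BC, B->BA, C->AB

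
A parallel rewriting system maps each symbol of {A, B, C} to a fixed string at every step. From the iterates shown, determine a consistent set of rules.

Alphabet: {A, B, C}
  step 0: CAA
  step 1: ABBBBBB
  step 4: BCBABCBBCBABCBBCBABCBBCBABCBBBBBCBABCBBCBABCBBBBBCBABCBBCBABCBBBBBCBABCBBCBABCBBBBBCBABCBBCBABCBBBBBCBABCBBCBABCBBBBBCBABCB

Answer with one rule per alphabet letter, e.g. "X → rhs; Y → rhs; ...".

  step 0 ⇒ step 1: CAA ⇒ A·BBB·BBB
    A ↦ BBB
    C ↦ A
    B ↦ BCB  (constrained at step 1)

A->BBB, B->BCB, C->A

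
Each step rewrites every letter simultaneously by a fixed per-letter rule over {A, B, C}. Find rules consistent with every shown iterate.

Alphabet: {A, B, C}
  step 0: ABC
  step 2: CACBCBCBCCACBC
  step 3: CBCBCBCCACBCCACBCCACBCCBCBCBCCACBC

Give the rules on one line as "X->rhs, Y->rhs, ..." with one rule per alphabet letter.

A->B, B->CA, C->CBC

  step 2 ⇒ step 3: CACBCBCBCCACBC ⇒ CBC·B·CBC·CA·CBC·CA·CBC·CA·CBC·CBC·B·CBC·CA·CBC
    A ↦ B
    B ↦ CA
    C ↦ CBC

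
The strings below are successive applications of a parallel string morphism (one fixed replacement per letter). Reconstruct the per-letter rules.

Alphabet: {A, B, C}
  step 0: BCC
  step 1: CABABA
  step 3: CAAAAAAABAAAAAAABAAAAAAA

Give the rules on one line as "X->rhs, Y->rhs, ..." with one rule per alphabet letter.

  step 0 ⇒ step 1: BCC ⇒ CA·BA·BA
    B ↦ CA
    C ↦ BA
    A ↦ AA  (constrained at step 1)

A->AA, B->CA, C->BA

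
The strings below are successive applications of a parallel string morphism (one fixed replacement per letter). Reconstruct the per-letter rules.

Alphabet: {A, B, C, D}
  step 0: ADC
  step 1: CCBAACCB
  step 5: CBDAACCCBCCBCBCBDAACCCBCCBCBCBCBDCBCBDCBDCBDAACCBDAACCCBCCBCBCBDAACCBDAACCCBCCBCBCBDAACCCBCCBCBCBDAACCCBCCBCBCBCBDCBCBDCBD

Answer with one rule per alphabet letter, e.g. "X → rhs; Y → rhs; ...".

  step 0 ⇒ step 1: ADC ⇒ CCB·AAC·CB
    A ↦ CCB
    C ↦ CB
    D ↦ AAC
    B ↦ D  (constrained at step 1)

A->CCB, B->D, C->CB, D->AAC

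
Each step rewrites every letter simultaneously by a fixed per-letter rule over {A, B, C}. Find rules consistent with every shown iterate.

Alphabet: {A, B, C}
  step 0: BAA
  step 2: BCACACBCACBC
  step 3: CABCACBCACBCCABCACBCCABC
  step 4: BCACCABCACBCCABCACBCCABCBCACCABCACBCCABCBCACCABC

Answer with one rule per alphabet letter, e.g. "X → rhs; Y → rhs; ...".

A->AC, B->CA, C->BC

  step 3 ⇒ step 4: CABCACBCACBCCABCACBCCABC ⇒ BC·AC·CA·BC·AC·BC·CA·BC·AC·BC·CA·BC·BC·AC·CA·BC·AC·BC·CA·BC·BC·AC·CA·BC
    A ↦ AC
    B ↦ CA
    C ↦ BC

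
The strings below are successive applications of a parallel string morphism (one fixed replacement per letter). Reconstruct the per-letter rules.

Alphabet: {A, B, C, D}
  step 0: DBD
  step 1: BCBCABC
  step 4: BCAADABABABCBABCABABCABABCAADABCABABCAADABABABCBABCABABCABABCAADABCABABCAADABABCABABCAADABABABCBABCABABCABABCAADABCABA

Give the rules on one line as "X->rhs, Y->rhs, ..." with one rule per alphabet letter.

A->BA, B->BCA, C->ADA, D->BC

  step 0 ⇒ step 1: DBD ⇒ BC·BCA·BC
    B ↦ BCA
    D ↦ BC
    A ↦ BA  (constrained at step 1)
    C ↦ ADA  (constrained at step 1)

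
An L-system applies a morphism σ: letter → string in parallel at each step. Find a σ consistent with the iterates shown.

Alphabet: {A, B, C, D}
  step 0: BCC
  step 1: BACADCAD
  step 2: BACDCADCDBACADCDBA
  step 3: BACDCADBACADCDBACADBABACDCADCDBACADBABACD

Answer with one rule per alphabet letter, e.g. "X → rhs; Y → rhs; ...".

A->CD, B->BA, C->CAD, D->BA

  step 2 ⇒ step 3: BACDCADCDBACADCDBA ⇒ BA·CD·CAD·BA·CAD·CD·BA·CAD·BA·BA·CD·CAD·CD·BA·CAD·BA·BA·CD
    A ↦ CD
    B ↦ BA
    C ↦ CAD
    D ↦ BA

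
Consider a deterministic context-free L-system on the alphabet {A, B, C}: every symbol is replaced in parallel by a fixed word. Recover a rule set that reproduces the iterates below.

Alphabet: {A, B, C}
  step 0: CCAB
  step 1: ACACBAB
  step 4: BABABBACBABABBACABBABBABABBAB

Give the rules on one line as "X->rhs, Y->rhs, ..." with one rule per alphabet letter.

  step 0 ⇒ step 1: CCAB ⇒ AC·AC·B·AB
    A ↦ B
    B ↦ AB
    C ↦ AC

A->B, B->AB, C->AC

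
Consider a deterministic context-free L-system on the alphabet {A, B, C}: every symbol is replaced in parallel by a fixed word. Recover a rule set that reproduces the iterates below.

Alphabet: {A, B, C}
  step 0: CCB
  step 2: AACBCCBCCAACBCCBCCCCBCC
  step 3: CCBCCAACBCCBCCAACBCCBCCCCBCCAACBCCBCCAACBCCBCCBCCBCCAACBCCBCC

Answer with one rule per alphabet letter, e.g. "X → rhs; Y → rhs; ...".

  step 2 ⇒ step 3: AACBCCBCCAACBCCBCCCCBCC ⇒ C·C·BCC·AAC·BCC·BCC·AAC·BCC·BCC·C·C·BCC·AAC·BCC·BCC·AAC·BCC·BCC·BCC·BCC·AAC·BCC·BCC
    A ↦ C
    B ↦ AAC
    C ↦ BCC

A->C, B->AAC, C->BCC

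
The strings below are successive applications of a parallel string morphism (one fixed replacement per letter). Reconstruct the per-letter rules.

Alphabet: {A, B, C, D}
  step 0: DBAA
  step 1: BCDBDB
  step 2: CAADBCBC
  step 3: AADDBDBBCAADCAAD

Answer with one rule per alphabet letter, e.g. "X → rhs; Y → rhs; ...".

A->DB, B->C, C->AAD, D->B

  step 2 ⇒ step 3: CAADBCBC ⇒ AAD·DB·DB·B·C·AAD·C·AAD
    A ↦ DB
    B ↦ C
    C ↦ AAD
    D ↦ B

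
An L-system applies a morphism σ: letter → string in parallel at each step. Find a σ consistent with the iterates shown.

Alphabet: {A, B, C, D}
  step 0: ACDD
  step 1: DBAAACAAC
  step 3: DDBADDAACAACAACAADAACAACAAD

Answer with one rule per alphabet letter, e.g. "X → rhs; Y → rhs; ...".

A->D, B->AA, C->BA, D->AAC

  step 0 ⇒ step 1: ACDD ⇒ D·BA·AAC·AAC
    A ↦ D
    C ↦ BA
    D ↦ AAC
    B ↦ AA  (constrained at step 1)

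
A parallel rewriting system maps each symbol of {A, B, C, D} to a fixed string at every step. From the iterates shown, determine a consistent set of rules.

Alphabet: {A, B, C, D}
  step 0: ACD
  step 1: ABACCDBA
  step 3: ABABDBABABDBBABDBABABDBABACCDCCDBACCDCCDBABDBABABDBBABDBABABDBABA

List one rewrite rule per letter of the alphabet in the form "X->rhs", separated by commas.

  step 0 ⇒ step 1: ACD ⇒ ABA·CCD·BA
    A ↦ ABA
    C ↦ CCD
    D ↦ BA
    B ↦ BDB  (constrained at step 1)

A->ABA, B->BDB, C->CCD, D->BA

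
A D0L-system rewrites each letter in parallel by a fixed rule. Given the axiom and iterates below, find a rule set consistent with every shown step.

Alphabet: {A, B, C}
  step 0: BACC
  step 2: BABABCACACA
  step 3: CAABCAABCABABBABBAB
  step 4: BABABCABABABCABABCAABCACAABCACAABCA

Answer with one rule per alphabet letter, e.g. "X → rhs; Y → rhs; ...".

A->AB, B->CA, C->B

  step 3 ⇒ step 4: CAABCAABCABABBABBAB ⇒ B·AB·AB·CA·B·AB·AB·CA·B·AB·CA·AB·CA·CA·AB·CA·CA·AB·CA
    A ↦ AB
    B ↦ CA
    C ↦ B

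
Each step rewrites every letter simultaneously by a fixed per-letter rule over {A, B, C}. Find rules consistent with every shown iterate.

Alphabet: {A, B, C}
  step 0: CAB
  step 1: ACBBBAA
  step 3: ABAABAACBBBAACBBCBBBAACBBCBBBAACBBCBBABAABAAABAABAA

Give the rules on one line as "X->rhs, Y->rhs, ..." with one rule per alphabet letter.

  step 0 ⇒ step 1: CAB ⇒ A·CBB·BAA
    A ↦ CBB
    B ↦ BAA
    C ↦ A

A->CBB, B->BAA, C->A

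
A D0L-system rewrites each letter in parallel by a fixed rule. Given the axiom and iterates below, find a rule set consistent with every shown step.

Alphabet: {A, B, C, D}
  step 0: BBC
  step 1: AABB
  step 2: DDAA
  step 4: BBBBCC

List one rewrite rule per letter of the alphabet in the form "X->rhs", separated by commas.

A->D, B->A, C->BB, D->C

  step 1 ⇒ step 2: AABB ⇒ D·D·A·A
    A ↦ D
    B ↦ A
  step 0 ⇒ step 1: BBC ⇒ A·A·BB
    C ↦ BB
    D ↦ C  (constrained at step 2)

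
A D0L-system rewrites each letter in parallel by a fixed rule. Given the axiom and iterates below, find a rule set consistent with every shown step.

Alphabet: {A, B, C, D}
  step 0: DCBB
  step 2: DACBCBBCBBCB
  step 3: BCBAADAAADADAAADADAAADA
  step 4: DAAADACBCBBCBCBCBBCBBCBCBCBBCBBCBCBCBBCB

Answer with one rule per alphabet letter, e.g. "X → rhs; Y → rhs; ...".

  step 3 ⇒ step 4: BCBAADAAADADAAADADAAADA ⇒ DA·AA·DA·CB·CB·B·CB·CB·CB·B·CB·B·CB·CB·CB·B·CB·B·CB·CB·CB·B·CB
    A ↦ CB
    B ↦ DA
    C ↦ AA
    D ↦ B

A->CB, B->DA, C->AA, D->B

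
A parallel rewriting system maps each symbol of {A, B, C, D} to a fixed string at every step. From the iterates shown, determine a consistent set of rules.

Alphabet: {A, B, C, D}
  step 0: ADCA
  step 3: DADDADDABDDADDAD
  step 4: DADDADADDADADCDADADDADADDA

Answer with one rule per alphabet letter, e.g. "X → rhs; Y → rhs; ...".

  step 3 ⇒ step 4: DADDADDABDDADDAD ⇒ DA·D·DA·DA·D·DA·DA·D·C·DA·DA·D·DA·DA·D·DA
    A ↦ D
    B ↦ C
    D ↦ DA
    C ↦ BD  (constrained at step 0)

A->D, B->C, C->BD, D->DA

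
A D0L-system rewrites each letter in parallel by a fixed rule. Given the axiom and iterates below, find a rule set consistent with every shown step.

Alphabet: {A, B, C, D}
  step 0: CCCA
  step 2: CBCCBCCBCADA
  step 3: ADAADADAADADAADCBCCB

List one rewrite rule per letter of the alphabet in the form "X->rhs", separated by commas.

A->CB, B->A, C->AD, D->C

  step 2 ⇒ step 3: CBCCBCCBCADA ⇒ AD·A·AD·AD·A·AD·AD·A·AD·CB·C·CB
    A ↦ CB
    B ↦ A
    C ↦ AD
    D ↦ C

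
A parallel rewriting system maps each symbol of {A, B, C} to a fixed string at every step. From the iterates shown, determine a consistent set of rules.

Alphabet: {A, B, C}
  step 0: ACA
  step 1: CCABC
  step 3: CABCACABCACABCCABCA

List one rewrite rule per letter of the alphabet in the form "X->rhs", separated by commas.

  step 0 ⇒ step 1: ACA ⇒ C·CAB·C
    A ↦ C
    C ↦ CAB
    B ↦ A  (constrained at step 1)

A->C, B->A, C->CAB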